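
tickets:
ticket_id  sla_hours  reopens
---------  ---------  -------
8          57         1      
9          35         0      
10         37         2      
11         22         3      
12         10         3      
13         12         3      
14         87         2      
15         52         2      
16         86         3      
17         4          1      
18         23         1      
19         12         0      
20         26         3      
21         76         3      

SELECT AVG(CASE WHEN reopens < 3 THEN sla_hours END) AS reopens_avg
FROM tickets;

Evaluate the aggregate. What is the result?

38.375

ticket_id=8: ✓ → 57
ticket_id=9: ✓ → 35
ticket_id=10: ✓ → 37
ticket_id=11: ✗
ticket_id=12: ✗
ticket_id=13: ✗
ticket_id=14: ✓ → 87
ticket_id=15: ✓ → 52
ticket_id=16: ✗
ticket_id=17: ✓ → 4
ticket_id=18: ✓ → 23
ticket_id=19: ✓ → 12
ticket_id=20: ✗
ticket_id=21: ✗
reopens_avg = (57 + 35 + 37 + 87 + 52 + 4 + 23 + 12) / 8 = 38.375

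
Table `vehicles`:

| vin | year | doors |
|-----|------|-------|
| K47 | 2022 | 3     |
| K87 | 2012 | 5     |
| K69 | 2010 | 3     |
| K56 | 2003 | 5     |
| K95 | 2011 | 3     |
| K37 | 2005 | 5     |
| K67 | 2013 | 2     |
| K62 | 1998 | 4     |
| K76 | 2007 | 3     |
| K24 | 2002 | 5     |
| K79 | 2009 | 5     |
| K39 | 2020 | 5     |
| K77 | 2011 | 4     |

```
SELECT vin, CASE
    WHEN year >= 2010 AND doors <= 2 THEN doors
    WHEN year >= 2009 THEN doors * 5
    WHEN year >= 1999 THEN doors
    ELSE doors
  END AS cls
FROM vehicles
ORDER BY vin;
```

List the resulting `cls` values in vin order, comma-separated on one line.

5, 5, 25, 15, 5, 4, 2, 15, 3, 20, 25, 25, 15

vin=K24: year >= 1999 → 5
vin=K37: year >= 1999 → 5
vin=K39: year >= 2009 → 25
vin=K47: year >= 2009 → 15
vin=K56: year >= 1999 → 5
vin=K62: ELSE → 4
vin=K67: year >= 2010 AND doors <= 2 → 2
vin=K69: year >= 2009 → 15
vin=K76: year >= 1999 → 3
vin=K77: year >= 2009 → 20
vin=K79: year >= 2009 → 25
vin=K87: year >= 2009 → 25
vin=K95: year >= 2009 → 15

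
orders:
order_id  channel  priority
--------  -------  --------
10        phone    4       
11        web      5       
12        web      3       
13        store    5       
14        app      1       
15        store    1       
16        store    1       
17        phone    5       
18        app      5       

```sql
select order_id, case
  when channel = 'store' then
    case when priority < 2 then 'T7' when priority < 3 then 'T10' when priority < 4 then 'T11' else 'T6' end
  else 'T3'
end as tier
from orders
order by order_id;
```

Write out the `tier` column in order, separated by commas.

order_id=10: channel='phone' → outer ELSE → T3
order_id=11: channel='web' → outer ELSE → T3
order_id=12: channel='web' → outer ELSE → T3
order_id=13: channel='store' → inner[ELSE] → T6
order_id=14: channel='app' → outer ELSE → T3
order_id=15: channel='store' → inner[priority < 2] → T7
order_id=16: channel='store' → inner[priority < 2] → T7
order_id=17: channel='phone' → outer ELSE → T3
order_id=18: channel='app' → outer ELSE → T3

T3, T3, T3, T6, T3, T7, T7, T3, T3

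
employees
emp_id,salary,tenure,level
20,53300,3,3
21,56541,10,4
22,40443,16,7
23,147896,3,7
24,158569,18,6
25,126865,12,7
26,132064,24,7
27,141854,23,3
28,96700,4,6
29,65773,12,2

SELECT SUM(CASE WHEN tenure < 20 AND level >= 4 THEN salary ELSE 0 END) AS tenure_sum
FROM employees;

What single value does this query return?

627014

emp_id=20: ✗
emp_id=21: ✓ → 56541
emp_id=22: ✓ → 40443
emp_id=23: ✓ → 147896
emp_id=24: ✓ → 158569
emp_id=25: ✓ → 126865
emp_id=26: ✗
emp_id=27: ✗
emp_id=28: ✓ → 96700
emp_id=29: ✗
tenure_sum = 56541 + 40443 + 147896 + 158569 + 126865 + 96700 = 627014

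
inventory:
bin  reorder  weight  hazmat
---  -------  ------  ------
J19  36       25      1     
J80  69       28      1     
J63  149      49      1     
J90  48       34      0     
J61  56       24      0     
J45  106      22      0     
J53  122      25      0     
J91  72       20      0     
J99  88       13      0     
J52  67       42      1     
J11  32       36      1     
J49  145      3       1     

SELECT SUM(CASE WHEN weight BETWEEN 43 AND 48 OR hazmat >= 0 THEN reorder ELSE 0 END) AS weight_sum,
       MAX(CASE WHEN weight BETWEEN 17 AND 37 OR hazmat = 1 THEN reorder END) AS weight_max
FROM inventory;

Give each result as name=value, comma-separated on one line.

weight_sum=990, weight_max=149

[weight_sum: weight BETWEEN 43 AND 48 OR hazmat >= 0]
bin=J19: ✓ → 36
bin=J80: ✓ → 69
bin=J63: ✓ → 149
bin=J90: ✓ → 48
bin=J61: ✓ → 56
bin=J45: ✓ → 106
bin=J53: ✓ → 122
bin=J91: ✓ → 72
bin=J99: ✓ → 88
bin=J52: ✓ → 67
bin=J11: ✓ → 32
bin=J49: ✓ → 145
weight_sum = 36 + 69 + 149 + 48 + 56 + 106 + 122 + 72 + 88 + 67 + 32 + 145 = 990
—
[weight_max: weight BETWEEN 17 AND 37 OR hazmat = 1]
bin=J19: ✓ → 36
bin=J80: ✓ → 69
bin=J63: ✓ → 149
bin=J90: ✓ → 48
bin=J61: ✓ → 56
bin=J45: ✓ → 106
bin=J53: ✓ → 122
bin=J91: ✓ → 72
bin=J99: ✗
bin=J52: ✓ → 67
bin=J11: ✓ → 32
bin=J49: ✓ → 145
weight_max = MAX(36, 69, 149, 48, 56, 106, 122, 72, 67, 32, 145) = 149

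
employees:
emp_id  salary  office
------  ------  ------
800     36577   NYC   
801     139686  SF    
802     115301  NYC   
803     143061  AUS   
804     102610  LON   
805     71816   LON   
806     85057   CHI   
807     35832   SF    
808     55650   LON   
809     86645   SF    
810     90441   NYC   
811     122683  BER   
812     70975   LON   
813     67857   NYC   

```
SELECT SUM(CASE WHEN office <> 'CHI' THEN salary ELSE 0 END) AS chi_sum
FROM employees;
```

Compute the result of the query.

emp_id=800: ✓ → 36577
emp_id=801: ✓ → 139686
emp_id=802: ✓ → 115301
emp_id=803: ✓ → 143061
emp_id=804: ✓ → 102610
emp_id=805: ✓ → 71816
emp_id=806: ✗
emp_id=807: ✓ → 35832
emp_id=808: ✓ → 55650
emp_id=809: ✓ → 86645
emp_id=810: ✓ → 90441
emp_id=811: ✓ → 122683
emp_id=812: ✓ → 70975
emp_id=813: ✓ → 67857
chi_sum = 36577 + 139686 + 115301 + 143061 + 102610 + 71816 + 35832 + 55650 + 86645 + 90441 + 122683 + 70975 + 67857 = 1139134

1139134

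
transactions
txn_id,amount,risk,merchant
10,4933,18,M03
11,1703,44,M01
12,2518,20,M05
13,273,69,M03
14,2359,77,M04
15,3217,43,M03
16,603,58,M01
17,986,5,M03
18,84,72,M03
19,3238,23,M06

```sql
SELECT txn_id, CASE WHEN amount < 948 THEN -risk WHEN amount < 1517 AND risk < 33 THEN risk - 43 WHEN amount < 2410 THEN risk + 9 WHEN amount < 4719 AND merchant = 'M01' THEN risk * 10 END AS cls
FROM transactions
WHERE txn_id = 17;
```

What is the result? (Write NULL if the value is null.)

txn_id = 17: amount=986, risk=5, merchant=M03.
amount < 948 → false
amount < 1517 AND risk < 33 → true → -38

-38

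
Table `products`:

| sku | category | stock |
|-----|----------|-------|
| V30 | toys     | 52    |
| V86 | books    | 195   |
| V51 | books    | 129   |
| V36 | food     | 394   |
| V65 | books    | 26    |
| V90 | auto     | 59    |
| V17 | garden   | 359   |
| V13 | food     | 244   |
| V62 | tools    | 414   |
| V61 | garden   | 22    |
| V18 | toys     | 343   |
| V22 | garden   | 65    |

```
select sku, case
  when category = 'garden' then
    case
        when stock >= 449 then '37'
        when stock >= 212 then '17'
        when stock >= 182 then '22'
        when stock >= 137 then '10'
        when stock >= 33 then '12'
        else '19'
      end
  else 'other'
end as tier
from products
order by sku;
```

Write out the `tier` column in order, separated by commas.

other, 17, other, 12, other, other, other, 19, other, other, other, other

sku=V13: category='food' → outer ELSE → other
sku=V17: category='garden' → inner[stock >= 212] → 17
sku=V18: category='toys' → outer ELSE → other
sku=V22: category='garden' → inner[stock >= 33] → 12
sku=V30: category='toys' → outer ELSE → other
sku=V36: category='food' → outer ELSE → other
sku=V51: category='books' → outer ELSE → other
sku=V61: category='garden' → inner[ELSE] → 19
sku=V62: category='tools' → outer ELSE → other
sku=V65: category='books' → outer ELSE → other
sku=V86: category='books' → outer ELSE → other
sku=V90: category='auto' → outer ELSE → other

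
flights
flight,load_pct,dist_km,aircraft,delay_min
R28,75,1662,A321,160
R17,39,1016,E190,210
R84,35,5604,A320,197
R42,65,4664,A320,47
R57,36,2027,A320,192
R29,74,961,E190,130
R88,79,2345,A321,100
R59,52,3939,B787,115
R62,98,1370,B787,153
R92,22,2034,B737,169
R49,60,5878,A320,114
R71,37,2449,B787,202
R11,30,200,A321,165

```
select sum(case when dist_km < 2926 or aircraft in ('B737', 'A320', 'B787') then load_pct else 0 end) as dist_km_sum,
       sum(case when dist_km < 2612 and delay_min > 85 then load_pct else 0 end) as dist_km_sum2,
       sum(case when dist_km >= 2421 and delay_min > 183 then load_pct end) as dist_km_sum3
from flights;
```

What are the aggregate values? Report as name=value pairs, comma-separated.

[dist_km_sum: dist_km < 2926 or aircraft in ('B737', 'A320', 'B787')]
flight=R28: ✓ → 75
flight=R17: ✓ → 39
flight=R84: ✓ → 35
flight=R42: ✓ → 65
flight=R57: ✓ → 36
flight=R29: ✓ → 74
flight=R88: ✓ → 79
flight=R59: ✓ → 52
flight=R62: ✓ → 98
flight=R92: ✓ → 22
flight=R49: ✓ → 60
flight=R71: ✓ → 37
flight=R11: ✓ → 30
dist_km_sum = 75 + 39 + 35 + 65 + 36 + 74 + 79 + 52 + 98 + 22 + 60 + 37 + 30 = 702
—
[dist_km_sum2: dist_km < 2612 and delay_min > 85]
flight=R28: ✓ → 75
flight=R17: ✓ → 39
flight=R84: ✗
flight=R42: ✗
flight=R57: ✓ → 36
flight=R29: ✓ → 74
flight=R88: ✓ → 79
flight=R59: ✗
flight=R62: ✓ → 98
flight=R92: ✓ → 22
flight=R49: ✗
flight=R71: ✓ → 37
flight=R11: ✓ → 30
dist_km_sum2 = 75 + 39 + 36 + 74 + 79 + 98 + 22 + 37 + 30 = 490
—
[dist_km_sum3: dist_km >= 2421 and delay_min > 183]
flight=R28: ✗
flight=R17: ✗
flight=R84: ✓ → 35
flight=R42: ✗
flight=R57: ✗
flight=R29: ✗
flight=R88: ✗
flight=R59: ✗
flight=R62: ✗
flight=R92: ✗
flight=R49: ✗
flight=R71: ✓ → 37
flight=R11: ✗
dist_km_sum3 = 35 + 37 = 72

dist_km_sum=702, dist_km_sum2=490, dist_km_sum3=72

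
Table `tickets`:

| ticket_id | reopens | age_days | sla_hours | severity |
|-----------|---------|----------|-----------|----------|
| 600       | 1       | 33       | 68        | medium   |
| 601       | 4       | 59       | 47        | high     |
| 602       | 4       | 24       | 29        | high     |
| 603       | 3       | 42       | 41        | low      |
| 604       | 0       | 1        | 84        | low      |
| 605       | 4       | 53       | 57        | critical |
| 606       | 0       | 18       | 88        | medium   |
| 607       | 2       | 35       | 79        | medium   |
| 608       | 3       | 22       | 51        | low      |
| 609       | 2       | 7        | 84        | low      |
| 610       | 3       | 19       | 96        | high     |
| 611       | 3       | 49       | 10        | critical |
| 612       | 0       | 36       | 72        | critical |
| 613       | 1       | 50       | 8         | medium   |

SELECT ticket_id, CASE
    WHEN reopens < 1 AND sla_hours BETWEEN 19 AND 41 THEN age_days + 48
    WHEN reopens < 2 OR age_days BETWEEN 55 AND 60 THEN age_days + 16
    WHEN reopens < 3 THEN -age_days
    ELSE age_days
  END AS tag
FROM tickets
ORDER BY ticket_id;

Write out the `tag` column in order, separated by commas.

49, 75, 24, 42, 17, 53, 34, -35, 22, -7, 19, 49, 52, 66

ticket_id=600: reopens < 2 OR age_days BETWEEN 55 AND 60 → 49
ticket_id=601: reopens < 2 OR age_days BETWEEN 55 AND 60 → 75
ticket_id=602: ELSE → 24
ticket_id=603: ELSE → 42
ticket_id=604: reopens < 2 OR age_days BETWEEN 55 AND 60 → 17
ticket_id=605: ELSE → 53
ticket_id=606: reopens < 2 OR age_days BETWEEN 55 AND 60 → 34
ticket_id=607: reopens < 3 → -35
ticket_id=608: ELSE → 22
ticket_id=609: reopens < 3 → -7
ticket_id=610: ELSE → 19
ticket_id=611: ELSE → 49
ticket_id=612: reopens < 2 OR age_days BETWEEN 55 AND 60 → 52
ticket_id=613: reopens < 2 OR age_days BETWEEN 55 AND 60 → 66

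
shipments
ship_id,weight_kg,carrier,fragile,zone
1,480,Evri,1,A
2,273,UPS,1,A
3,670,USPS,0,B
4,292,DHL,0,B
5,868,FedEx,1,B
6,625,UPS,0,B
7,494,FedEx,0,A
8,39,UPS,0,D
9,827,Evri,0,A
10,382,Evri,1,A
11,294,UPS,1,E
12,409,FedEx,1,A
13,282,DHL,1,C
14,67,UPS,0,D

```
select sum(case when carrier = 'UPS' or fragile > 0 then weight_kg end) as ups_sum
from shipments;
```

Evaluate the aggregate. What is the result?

3719

ship_id=1: ✓ → 480
ship_id=2: ✓ → 273
ship_id=3: ✗
ship_id=4: ✗
ship_id=5: ✓ → 868
ship_id=6: ✓ → 625
ship_id=7: ✗
ship_id=8: ✓ → 39
ship_id=9: ✗
ship_id=10: ✓ → 382
ship_id=11: ✓ → 294
ship_id=12: ✓ → 409
ship_id=13: ✓ → 282
ship_id=14: ✓ → 67
ups_sum = 480 + 273 + 868 + 625 + 39 + 382 + 294 + 409 + 282 + 67 = 3719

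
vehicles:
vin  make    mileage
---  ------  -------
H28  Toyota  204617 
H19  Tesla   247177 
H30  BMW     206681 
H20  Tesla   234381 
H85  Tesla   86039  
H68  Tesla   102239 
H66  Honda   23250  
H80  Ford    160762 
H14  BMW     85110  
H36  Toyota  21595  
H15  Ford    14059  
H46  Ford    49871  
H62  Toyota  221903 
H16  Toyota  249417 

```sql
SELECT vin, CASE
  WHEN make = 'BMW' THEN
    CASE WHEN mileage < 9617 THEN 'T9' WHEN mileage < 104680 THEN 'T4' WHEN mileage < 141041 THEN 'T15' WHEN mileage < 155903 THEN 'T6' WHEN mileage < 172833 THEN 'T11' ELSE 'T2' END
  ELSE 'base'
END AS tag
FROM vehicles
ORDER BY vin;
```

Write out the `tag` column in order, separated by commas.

T4, base, base, base, base, base, T2, base, base, base, base, base, base, base

vin=H14: make='BMW' → inner[mileage < 104680] → T4
vin=H15: make='Ford' → outer ELSE → base
vin=H16: make='Toyota' → outer ELSE → base
vin=H19: make='Tesla' → outer ELSE → base
vin=H20: make='Tesla' → outer ELSE → base
vin=H28: make='Toyota' → outer ELSE → base
vin=H30: make='BMW' → inner[ELSE] → T2
vin=H36: make='Toyota' → outer ELSE → base
vin=H46: make='Ford' → outer ELSE → base
vin=H62: make='Toyota' → outer ELSE → base
vin=H66: make='Honda' → outer ELSE → base
vin=H68: make='Tesla' → outer ELSE → base
vin=H80: make='Ford' → outer ELSE → base
vin=H85: make='Tesla' → outer ELSE → base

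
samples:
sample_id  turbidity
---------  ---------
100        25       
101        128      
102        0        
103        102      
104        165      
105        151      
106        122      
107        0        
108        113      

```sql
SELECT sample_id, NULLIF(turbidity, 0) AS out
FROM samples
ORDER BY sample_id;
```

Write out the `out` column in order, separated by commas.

sample_id=100: turbidity=25 vs 0: differ → 25
sample_id=101: turbidity=128 vs 0: differ → 128
sample_id=102: turbidity=0 vs 0: equal → NULL
sample_id=103: turbidity=102 vs 0: differ → 102
sample_id=104: turbidity=165 vs 0: differ → 165
sample_id=105: turbidity=151 vs 0: differ → 151
sample_id=106: turbidity=122 vs 0: differ → 122
sample_id=107: turbidity=0 vs 0: equal → NULL
sample_id=108: turbidity=113 vs 0: differ → 113

25, 128, NULL, 102, 165, 151, 122, NULL, 113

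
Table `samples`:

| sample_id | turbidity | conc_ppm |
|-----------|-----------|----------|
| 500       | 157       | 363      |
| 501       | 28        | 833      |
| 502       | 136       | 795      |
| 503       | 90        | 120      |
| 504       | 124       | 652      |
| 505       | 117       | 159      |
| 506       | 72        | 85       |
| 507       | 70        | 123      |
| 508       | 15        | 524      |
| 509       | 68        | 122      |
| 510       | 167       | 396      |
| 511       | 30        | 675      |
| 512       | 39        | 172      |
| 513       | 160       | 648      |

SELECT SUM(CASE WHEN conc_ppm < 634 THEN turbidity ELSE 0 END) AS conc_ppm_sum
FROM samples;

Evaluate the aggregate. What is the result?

sample_id=500: ✓ → 157
sample_id=501: ✗
sample_id=502: ✗
sample_id=503: ✓ → 90
sample_id=504: ✗
sample_id=505: ✓ → 117
sample_id=506: ✓ → 72
sample_id=507: ✓ → 70
sample_id=508: ✓ → 15
sample_id=509: ✓ → 68
sample_id=510: ✓ → 167
sample_id=511: ✗
sample_id=512: ✓ → 39
sample_id=513: ✗
conc_ppm_sum = 157 + 90 + 117 + 72 + 70 + 15 + 68 + 167 + 39 = 795

795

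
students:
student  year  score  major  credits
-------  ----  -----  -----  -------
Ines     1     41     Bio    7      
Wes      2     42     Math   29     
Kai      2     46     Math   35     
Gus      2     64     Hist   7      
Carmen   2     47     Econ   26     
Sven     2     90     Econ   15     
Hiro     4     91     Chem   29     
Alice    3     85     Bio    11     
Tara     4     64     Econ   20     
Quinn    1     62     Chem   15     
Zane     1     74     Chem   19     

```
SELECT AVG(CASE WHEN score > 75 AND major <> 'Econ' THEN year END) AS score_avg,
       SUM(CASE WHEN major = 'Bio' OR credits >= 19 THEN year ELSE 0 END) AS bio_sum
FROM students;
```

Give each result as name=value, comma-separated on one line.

score_avg=3.5, bio_sum=19

[score_avg: score > 75 AND major <> 'Econ']
student=Ines: ✗
student=Wes: ✗
student=Kai: ✗
student=Gus: ✗
student=Carmen: ✗
student=Sven: ✗
student=Hiro: ✓ → 4
student=Alice: ✓ → 3
student=Tara: ✗
student=Quinn: ✗
student=Zane: ✗
score_avg = (4 + 3) / 2 = 3.5
—
[bio_sum: major = 'Bio' OR credits >= 19]
student=Ines: ✓ → 1
student=Wes: ✓ → 2
student=Kai: ✓ → 2
student=Gus: ✗
student=Carmen: ✓ → 2
student=Sven: ✗
student=Hiro: ✓ → 4
student=Alice: ✓ → 3
student=Tara: ✓ → 4
student=Quinn: ✗
student=Zane: ✓ → 1
bio_sum = 1 + 2 + 2 + 2 + 4 + 3 + 4 + 1 = 19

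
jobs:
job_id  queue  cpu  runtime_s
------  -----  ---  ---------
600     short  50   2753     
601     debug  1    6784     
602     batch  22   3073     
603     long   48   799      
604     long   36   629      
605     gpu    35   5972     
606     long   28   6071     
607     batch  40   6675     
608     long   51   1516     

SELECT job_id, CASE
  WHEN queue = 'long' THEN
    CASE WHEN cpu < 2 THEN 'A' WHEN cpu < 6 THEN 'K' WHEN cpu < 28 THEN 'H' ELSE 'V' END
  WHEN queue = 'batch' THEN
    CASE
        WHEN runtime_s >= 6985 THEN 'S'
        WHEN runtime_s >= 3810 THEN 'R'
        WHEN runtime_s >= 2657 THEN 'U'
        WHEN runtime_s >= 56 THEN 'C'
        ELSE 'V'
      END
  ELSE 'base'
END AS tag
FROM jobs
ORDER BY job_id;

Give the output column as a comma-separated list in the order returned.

job_id=600: queue='short' → outer ELSE → base
job_id=601: queue='debug' → outer ELSE → base
job_id=602: queue='batch' → inner[runtime_s >= 2657] → U
job_id=603: queue='long' → inner[ELSE] → V
job_id=604: queue='long' → inner[ELSE] → V
job_id=605: queue='gpu' → outer ELSE → base
job_id=606: queue='long' → inner[ELSE] → V
job_id=607: queue='batch' → inner[runtime_s >= 3810] → R
job_id=608: queue='long' → inner[ELSE] → V

base, base, U, V, V, base, V, R, V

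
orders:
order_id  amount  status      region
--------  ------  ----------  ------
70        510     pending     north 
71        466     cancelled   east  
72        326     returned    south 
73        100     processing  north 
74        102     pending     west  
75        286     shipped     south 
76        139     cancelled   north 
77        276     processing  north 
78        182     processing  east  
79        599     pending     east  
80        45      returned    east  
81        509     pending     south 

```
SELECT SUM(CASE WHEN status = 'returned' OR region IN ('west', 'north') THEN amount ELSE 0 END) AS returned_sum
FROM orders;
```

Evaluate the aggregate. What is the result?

1498

order_id=70: ✓ → 510
order_id=71: ✗
order_id=72: ✓ → 326
order_id=73: ✓ → 100
order_id=74: ✓ → 102
order_id=75: ✗
order_id=76: ✓ → 139
order_id=77: ✓ → 276
order_id=78: ✗
order_id=79: ✗
order_id=80: ✓ → 45
order_id=81: ✗
returned_sum = 510 + 326 + 100 + 102 + 139 + 276 + 45 = 1498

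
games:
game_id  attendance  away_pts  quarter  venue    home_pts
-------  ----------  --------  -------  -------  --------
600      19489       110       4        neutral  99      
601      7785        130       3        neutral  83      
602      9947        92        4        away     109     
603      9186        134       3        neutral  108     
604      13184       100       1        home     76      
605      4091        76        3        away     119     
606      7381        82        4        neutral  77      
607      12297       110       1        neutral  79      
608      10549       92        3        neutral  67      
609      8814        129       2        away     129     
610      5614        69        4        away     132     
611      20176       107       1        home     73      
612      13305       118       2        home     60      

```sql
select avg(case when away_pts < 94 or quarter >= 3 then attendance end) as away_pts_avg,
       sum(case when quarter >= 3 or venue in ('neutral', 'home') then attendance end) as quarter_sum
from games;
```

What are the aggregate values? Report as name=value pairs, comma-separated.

away_pts_avg=9255.25, quarter_sum=133004

[away_pts_avg: away_pts < 94 or quarter >= 3]
game_id=600: ✓ → 19489
game_id=601: ✓ → 7785
game_id=602: ✓ → 9947
game_id=603: ✓ → 9186
game_id=604: ✗
game_id=605: ✓ → 4091
game_id=606: ✓ → 7381
game_id=607: ✗
game_id=608: ✓ → 10549
game_id=609: ✗
game_id=610: ✓ → 5614
game_id=611: ✗
game_id=612: ✗
away_pts_avg = (19489 + 7785 + 9947 + 9186 + 4091 + 7381 + 10549 + 5614) / 8 = 9255.25
—
[quarter_sum: quarter >= 3 or venue in ('neutral', 'home')]
game_id=600: ✓ → 19489
game_id=601: ✓ → 7785
game_id=602: ✓ → 9947
game_id=603: ✓ → 9186
game_id=604: ✓ → 13184
game_id=605: ✓ → 4091
game_id=606: ✓ → 7381
game_id=607: ✓ → 12297
game_id=608: ✓ → 10549
game_id=609: ✗
game_id=610: ✓ → 5614
game_id=611: ✓ → 20176
game_id=612: ✓ → 13305
quarter_sum = 19489 + 7785 + 9947 + 9186 + 13184 + 4091 + 7381 + 12297 + 10549 + 5614 + 20176 + 13305 = 133004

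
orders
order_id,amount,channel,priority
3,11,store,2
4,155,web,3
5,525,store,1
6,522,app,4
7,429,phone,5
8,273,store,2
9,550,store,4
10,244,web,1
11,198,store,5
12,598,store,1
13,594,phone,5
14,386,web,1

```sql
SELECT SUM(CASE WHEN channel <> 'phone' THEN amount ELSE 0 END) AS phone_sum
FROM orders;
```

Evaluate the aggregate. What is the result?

3462

order_id=3: ✓ → 11
order_id=4: ✓ → 155
order_id=5: ✓ → 525
order_id=6: ✓ → 522
order_id=7: ✗
order_id=8: ✓ → 273
order_id=9: ✓ → 550
order_id=10: ✓ → 244
order_id=11: ✓ → 198
order_id=12: ✓ → 598
order_id=13: ✗
order_id=14: ✓ → 386
phone_sum = 11 + 155 + 525 + 522 + 273 + 550 + 244 + 198 + 598 + 386 = 3462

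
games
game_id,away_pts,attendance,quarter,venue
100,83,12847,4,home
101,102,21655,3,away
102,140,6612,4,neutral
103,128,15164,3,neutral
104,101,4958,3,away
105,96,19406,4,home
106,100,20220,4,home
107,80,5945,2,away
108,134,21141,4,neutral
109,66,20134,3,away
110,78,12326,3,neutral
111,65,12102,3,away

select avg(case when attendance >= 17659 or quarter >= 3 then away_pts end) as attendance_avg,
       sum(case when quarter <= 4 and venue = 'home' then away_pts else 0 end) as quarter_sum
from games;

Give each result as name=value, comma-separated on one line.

attendance_avg=99.3636363636, quarter_sum=279

[attendance_avg: attendance >= 17659 or quarter >= 3]
game_id=100: ✓ → 83
game_id=101: ✓ → 102
game_id=102: ✓ → 140
game_id=103: ✓ → 128
game_id=104: ✓ → 101
game_id=105: ✓ → 96
game_id=106: ✓ → 100
game_id=107: ✗
game_id=108: ✓ → 134
game_id=109: ✓ → 66
game_id=110: ✓ → 78
game_id=111: ✓ → 65
attendance_avg = (83 + 102 + 140 + 128 + 101 + 96 + 100 + 134 + 66 + 78 + 65) / 11 = 99.3636363636
—
[quarter_sum: quarter <= 4 and venue = 'home']
game_id=100: ✓ → 83
game_id=101: ✗
game_id=102: ✗
game_id=103: ✗
game_id=104: ✗
game_id=105: ✓ → 96
game_id=106: ✓ → 100
game_id=107: ✗
game_id=108: ✗
game_id=109: ✗
game_id=110: ✗
game_id=111: ✗
quarter_sum = 83 + 96 + 100 = 279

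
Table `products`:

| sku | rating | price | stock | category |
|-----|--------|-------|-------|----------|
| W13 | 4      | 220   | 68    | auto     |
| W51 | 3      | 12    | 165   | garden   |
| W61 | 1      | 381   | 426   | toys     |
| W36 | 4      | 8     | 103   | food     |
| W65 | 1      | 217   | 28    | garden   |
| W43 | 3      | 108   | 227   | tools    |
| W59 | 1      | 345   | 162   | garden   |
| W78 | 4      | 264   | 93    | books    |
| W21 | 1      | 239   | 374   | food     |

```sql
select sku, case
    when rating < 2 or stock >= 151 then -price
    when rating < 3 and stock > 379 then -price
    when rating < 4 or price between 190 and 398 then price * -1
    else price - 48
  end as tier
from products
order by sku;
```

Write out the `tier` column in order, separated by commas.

sku=W13: rating < 4 or price between 190 and 398 → -220
sku=W21: rating < 2 or stock >= 151 → -239
sku=W36: ELSE → -40
sku=W43: rating < 2 or stock >= 151 → -108
sku=W51: rating < 2 or stock >= 151 → -12
sku=W59: rating < 2 or stock >= 151 → -345
sku=W61: rating < 2 or stock >= 151 → -381
sku=W65: rating < 2 or stock >= 151 → -217
sku=W78: rating < 4 or price between 190 and 398 → -264

-220, -239, -40, -108, -12, -345, -381, -217, -264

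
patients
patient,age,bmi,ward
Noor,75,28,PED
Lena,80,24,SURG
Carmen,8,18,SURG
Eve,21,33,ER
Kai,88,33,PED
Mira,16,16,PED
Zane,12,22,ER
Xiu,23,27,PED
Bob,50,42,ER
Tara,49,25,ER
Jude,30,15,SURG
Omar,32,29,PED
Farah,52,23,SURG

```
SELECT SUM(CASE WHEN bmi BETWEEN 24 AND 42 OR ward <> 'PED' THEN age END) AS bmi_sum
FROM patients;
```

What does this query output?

520

patient=Noor: ✓ → 75
patient=Lena: ✓ → 80
patient=Carmen: ✓ → 8
patient=Eve: ✓ → 21
patient=Kai: ✓ → 88
patient=Mira: ✗
patient=Zane: ✓ → 12
patient=Xiu: ✓ → 23
patient=Bob: ✓ → 50
patient=Tara: ✓ → 49
patient=Jude: ✓ → 30
patient=Omar: ✓ → 32
patient=Farah: ✓ → 52
bmi_sum = 75 + 80 + 8 + 21 + 88 + 12 + 23 + 50 + 49 + 30 + 32 + 52 = 520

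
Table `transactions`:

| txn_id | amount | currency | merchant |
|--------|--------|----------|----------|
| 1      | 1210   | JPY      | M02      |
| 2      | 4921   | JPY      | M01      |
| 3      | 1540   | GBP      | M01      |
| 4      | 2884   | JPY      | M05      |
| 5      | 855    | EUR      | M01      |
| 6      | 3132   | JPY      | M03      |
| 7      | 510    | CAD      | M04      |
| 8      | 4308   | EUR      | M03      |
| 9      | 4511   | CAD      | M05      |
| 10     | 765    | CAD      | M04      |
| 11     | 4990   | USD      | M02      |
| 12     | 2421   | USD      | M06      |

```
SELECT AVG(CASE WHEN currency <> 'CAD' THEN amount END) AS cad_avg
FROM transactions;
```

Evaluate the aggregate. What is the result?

txn_id=1: ✓ → 1210
txn_id=2: ✓ → 4921
txn_id=3: ✓ → 1540
txn_id=4: ✓ → 2884
txn_id=5: ✓ → 855
txn_id=6: ✓ → 3132
txn_id=7: ✗
txn_id=8: ✓ → 4308
txn_id=9: ✗
txn_id=10: ✗
txn_id=11: ✓ → 4990
txn_id=12: ✓ → 2421
cad_avg = (1210 + 4921 + 1540 + 2884 + 855 + 3132 + 4308 + 4990 + 2421) / 9 = 2917.8888888889

2917.8888888889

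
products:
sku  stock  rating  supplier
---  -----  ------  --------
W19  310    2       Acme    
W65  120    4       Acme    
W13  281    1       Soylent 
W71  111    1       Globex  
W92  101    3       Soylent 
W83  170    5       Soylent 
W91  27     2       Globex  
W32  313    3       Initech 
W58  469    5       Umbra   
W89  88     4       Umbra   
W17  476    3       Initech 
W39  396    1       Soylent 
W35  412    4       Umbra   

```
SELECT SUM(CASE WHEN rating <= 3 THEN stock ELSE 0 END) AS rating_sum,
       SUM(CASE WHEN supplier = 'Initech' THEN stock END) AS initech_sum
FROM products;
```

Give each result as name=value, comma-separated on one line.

[rating_sum: rating <= 3]
sku=W19: ✓ → 310
sku=W65: ✗
sku=W13: ✓ → 281
sku=W71: ✓ → 111
sku=W92: ✓ → 101
sku=W83: ✗
sku=W91: ✓ → 27
sku=W32: ✓ → 313
sku=W58: ✗
sku=W89: ✗
sku=W17: ✓ → 476
sku=W39: ✓ → 396
sku=W35: ✗
rating_sum = 310 + 281 + 111 + 101 + 27 + 313 + 476 + 396 = 2015
—
[initech_sum: supplier = 'Initech']
sku=W19: ✗
sku=W65: ✗
sku=W13: ✗
sku=W71: ✗
sku=W92: ✗
sku=W83: ✗
sku=W91: ✗
sku=W32: ✓ → 313
sku=W58: ✗
sku=W89: ✗
sku=W17: ✓ → 476
sku=W39: ✗
sku=W35: ✗
initech_sum = 313 + 476 = 789

rating_sum=2015, initech_sum=789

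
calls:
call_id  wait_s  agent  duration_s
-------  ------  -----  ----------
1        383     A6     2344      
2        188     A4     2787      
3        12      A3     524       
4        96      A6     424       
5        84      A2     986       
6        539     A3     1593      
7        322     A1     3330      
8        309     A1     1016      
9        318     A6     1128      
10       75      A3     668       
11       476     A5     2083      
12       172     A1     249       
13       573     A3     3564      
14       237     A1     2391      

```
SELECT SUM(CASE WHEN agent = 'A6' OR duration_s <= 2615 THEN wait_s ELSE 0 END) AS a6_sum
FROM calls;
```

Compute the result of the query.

2701

call_id=1: ✓ → 383
call_id=2: ✗
call_id=3: ✓ → 12
call_id=4: ✓ → 96
call_id=5: ✓ → 84
call_id=6: ✓ → 539
call_id=7: ✗
call_id=8: ✓ → 309
call_id=9: ✓ → 318
call_id=10: ✓ → 75
call_id=11: ✓ → 476
call_id=12: ✓ → 172
call_id=13: ✗
call_id=14: ✓ → 237
a6_sum = 383 + 12 + 96 + 84 + 539 + 309 + 318 + 75 + 476 + 172 + 237 = 2701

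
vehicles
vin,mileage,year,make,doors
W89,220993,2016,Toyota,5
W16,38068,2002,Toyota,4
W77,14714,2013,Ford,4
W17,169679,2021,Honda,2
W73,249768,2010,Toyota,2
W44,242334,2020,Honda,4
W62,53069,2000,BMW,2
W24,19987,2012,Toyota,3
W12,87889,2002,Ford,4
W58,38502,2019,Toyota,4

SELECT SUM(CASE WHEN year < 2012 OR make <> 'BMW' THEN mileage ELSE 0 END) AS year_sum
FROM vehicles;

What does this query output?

vin=W89: ✓ → 220993
vin=W16: ✓ → 38068
vin=W77: ✓ → 14714
vin=W17: ✓ → 169679
vin=W73: ✓ → 249768
vin=W44: ✓ → 242334
vin=W62: ✓ → 53069
vin=W24: ✓ → 19987
vin=W12: ✓ → 87889
vin=W58: ✓ → 38502
year_sum = 220993 + 38068 + 14714 + 169679 + 249768 + 242334 + 53069 + 19987 + 87889 + 38502 = 1135003

1135003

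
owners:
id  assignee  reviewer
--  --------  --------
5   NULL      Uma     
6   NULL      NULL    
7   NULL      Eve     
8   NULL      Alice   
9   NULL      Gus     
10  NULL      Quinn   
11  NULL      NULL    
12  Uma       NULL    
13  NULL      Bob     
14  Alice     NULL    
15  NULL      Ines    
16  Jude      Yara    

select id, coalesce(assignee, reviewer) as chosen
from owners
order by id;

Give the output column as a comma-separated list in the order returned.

Uma, NULL, Eve, Alice, Gus, Quinn, NULL, Uma, Bob, Alice, Ines, Jude

id=5: assignee=NULL, reviewer=Uma → Uma
id=6: assignee=NULL, reviewer=NULL (all NULL) → NULL
id=7: assignee=NULL, reviewer=Eve → Eve
id=8: assignee=NULL, reviewer=Alice → Alice
id=9: assignee=NULL, reviewer=Gus → Gus
id=10: assignee=NULL, reviewer=Quinn → Quinn
id=11: assignee=NULL, reviewer=NULL (all NULL) → NULL
id=12: assignee=Uma → Uma
id=13: assignee=NULL, reviewer=Bob → Bob
id=14: assignee=Alice → Alice
id=15: assignee=NULL, reviewer=Ines → Ines
id=16: assignee=Jude → Jude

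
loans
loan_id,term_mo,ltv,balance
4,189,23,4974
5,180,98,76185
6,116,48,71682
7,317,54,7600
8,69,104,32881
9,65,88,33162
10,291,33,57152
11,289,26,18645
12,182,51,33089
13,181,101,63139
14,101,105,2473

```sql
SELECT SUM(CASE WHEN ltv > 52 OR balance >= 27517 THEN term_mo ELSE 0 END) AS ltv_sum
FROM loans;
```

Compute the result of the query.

loan_id=4: ✗
loan_id=5: ✓ → 180
loan_id=6: ✓ → 116
loan_id=7: ✓ → 317
loan_id=8: ✓ → 69
loan_id=9: ✓ → 65
loan_id=10: ✓ → 291
loan_id=11: ✗
loan_id=12: ✓ → 182
loan_id=13: ✓ → 181
loan_id=14: ✓ → 101
ltv_sum = 180 + 116 + 317 + 69 + 65 + 291 + 182 + 181 + 101 = 1502

1502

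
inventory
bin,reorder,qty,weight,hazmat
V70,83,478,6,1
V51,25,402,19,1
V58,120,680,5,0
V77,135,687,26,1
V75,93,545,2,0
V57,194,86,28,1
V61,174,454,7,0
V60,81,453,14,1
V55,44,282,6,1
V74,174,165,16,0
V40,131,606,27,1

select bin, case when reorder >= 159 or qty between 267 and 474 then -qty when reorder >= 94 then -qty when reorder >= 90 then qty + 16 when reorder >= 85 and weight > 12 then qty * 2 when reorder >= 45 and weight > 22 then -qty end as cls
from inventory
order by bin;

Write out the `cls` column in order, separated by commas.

bin=V40: reorder >= 94 → -606
bin=V51: reorder >= 159 or qty between 267 and 474 → -402
bin=V55: reorder >= 159 or qty between 267 and 474 → -282
bin=V57: reorder >= 159 or qty between 267 and 474 → -86
bin=V58: reorder >= 94 → -680
bin=V60: reorder >= 159 or qty between 267 and 474 → -453
bin=V61: reorder >= 159 or qty between 267 and 474 → -454
bin=V70: (no match → NULL) → NULL
bin=V74: reorder >= 159 or qty between 267 and 474 → -165
bin=V75: reorder >= 90 → 561
bin=V77: reorder >= 94 → -687

-606, -402, -282, -86, -680, -453, -454, NULL, -165, 561, -687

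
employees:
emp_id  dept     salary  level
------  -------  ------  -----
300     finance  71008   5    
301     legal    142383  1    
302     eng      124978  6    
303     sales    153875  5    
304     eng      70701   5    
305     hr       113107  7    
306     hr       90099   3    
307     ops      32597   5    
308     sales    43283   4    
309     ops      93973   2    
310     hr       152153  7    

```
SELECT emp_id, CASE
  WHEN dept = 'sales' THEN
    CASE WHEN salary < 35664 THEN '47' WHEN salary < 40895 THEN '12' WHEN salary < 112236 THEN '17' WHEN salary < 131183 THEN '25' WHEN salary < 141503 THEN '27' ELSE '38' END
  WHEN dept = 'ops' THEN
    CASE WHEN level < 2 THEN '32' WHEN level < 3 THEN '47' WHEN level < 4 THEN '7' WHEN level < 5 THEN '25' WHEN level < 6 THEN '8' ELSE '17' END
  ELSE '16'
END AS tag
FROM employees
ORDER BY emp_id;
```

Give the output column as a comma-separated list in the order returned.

emp_id=300: dept='finance' → outer ELSE → 16
emp_id=301: dept='legal' → outer ELSE → 16
emp_id=302: dept='eng' → outer ELSE → 16
emp_id=303: dept='sales' → inner[ELSE] → 38
emp_id=304: dept='eng' → outer ELSE → 16
emp_id=305: dept='hr' → outer ELSE → 16
emp_id=306: dept='hr' → outer ELSE → 16
emp_id=307: dept='ops' → inner[level < 6] → 8
emp_id=308: dept='sales' → inner[salary < 112236] → 17
emp_id=309: dept='ops' → inner[level < 3] → 47
emp_id=310: dept='hr' → outer ELSE → 16

16, 16, 16, 38, 16, 16, 16, 8, 17, 47, 16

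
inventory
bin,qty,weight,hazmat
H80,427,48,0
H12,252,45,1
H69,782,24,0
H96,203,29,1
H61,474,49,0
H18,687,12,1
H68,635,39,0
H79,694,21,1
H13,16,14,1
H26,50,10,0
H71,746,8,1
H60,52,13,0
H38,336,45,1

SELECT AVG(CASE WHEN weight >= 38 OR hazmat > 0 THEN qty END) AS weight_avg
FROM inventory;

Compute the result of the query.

bin=H80: ✓ → 427
bin=H12: ✓ → 252
bin=H69: ✗
bin=H96: ✓ → 203
bin=H61: ✓ → 474
bin=H18: ✓ → 687
bin=H68: ✓ → 635
bin=H79: ✓ → 694
bin=H13: ✓ → 16
bin=H26: ✗
bin=H71: ✓ → 746
bin=H60: ✗
bin=H38: ✓ → 336
weight_avg = (427 + 252 + 203 + 474 + 687 + 635 + 694 + 16 + 746 + 336) / 10 = 447

447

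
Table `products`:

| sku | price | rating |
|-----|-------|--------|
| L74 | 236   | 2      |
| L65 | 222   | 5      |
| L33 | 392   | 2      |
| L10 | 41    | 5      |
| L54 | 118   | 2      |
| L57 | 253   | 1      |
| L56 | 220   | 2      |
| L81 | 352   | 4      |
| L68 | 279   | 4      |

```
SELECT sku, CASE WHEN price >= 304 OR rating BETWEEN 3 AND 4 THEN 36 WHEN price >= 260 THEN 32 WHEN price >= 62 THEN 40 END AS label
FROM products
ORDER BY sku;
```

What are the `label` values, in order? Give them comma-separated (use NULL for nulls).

sku=L10: (no match → NULL) → NULL
sku=L33: price >= 304 OR rating BETWEEN 3 AND 4 → 36
sku=L54: price >= 62 → 40
sku=L56: price >= 62 → 40
sku=L57: price >= 62 → 40
sku=L65: price >= 62 → 40
sku=L68: price >= 304 OR rating BETWEEN 3 AND 4 → 36
sku=L74: price >= 62 → 40
sku=L81: price >= 304 OR rating BETWEEN 3 AND 4 → 36

NULL, 36, 40, 40, 40, 40, 36, 40, 36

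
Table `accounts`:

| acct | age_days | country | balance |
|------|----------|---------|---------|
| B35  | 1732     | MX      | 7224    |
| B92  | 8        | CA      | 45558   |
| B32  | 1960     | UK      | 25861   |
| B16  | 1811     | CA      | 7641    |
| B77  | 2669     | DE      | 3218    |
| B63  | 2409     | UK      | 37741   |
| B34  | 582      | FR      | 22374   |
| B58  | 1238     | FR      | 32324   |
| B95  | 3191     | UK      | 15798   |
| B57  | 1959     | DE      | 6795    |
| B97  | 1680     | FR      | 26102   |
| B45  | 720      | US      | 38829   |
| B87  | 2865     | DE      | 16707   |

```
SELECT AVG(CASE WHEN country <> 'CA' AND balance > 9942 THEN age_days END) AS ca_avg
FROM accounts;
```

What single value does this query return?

1830.625

acct=B35: ✗
acct=B92: ✗
acct=B32: ✓ → 1960
acct=B16: ✗
acct=B77: ✗
acct=B63: ✓ → 2409
acct=B34: ✓ → 582
acct=B58: ✓ → 1238
acct=B95: ✓ → 3191
acct=B57: ✗
acct=B97: ✓ → 1680
acct=B45: ✓ → 720
acct=B87: ✓ → 2865
ca_avg = (1960 + 2409 + 582 + 1238 + 3191 + 1680 + 720 + 2865) / 8 = 1830.625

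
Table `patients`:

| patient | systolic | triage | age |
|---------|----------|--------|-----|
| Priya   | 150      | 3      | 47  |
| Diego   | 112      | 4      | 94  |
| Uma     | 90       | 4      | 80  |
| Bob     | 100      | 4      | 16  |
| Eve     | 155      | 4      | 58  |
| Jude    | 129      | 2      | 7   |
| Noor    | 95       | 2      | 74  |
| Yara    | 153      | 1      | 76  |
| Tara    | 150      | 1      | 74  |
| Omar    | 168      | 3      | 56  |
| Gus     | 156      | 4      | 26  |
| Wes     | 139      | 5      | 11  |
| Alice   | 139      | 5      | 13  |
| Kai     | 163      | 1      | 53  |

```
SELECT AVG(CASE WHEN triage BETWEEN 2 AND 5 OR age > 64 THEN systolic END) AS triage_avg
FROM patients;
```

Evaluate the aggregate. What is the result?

133.5384615385

patient=Priya: ✓ → 150
patient=Diego: ✓ → 112
patient=Uma: ✓ → 90
patient=Bob: ✓ → 100
patient=Eve: ✓ → 155
patient=Jude: ✓ → 129
patient=Noor: ✓ → 95
patient=Yara: ✓ → 153
patient=Tara: ✓ → 150
patient=Omar: ✓ → 168
patient=Gus: ✓ → 156
patient=Wes: ✓ → 139
patient=Alice: ✓ → 139
patient=Kai: ✗
triage_avg = (150 + 112 + 90 + 100 + 155 + 129 + 95 + 153 + 150 + 168 + 156 + 139 + 139) / 13 = 133.5384615385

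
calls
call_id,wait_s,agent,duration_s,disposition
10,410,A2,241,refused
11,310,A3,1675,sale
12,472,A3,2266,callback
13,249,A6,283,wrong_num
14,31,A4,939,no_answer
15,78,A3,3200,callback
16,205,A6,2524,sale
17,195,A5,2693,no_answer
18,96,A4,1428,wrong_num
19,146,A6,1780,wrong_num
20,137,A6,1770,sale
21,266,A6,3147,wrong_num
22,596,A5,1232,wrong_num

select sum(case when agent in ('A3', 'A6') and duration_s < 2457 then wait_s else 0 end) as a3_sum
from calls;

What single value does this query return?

1314

call_id=10: ✗
call_id=11: ✓ → 310
call_id=12: ✓ → 472
call_id=13: ✓ → 249
call_id=14: ✗
call_id=15: ✗
call_id=16: ✗
call_id=17: ✗
call_id=18: ✗
call_id=19: ✓ → 146
call_id=20: ✓ → 137
call_id=21: ✗
call_id=22: ✗
a3_sum = 310 + 472 + 249 + 146 + 137 = 1314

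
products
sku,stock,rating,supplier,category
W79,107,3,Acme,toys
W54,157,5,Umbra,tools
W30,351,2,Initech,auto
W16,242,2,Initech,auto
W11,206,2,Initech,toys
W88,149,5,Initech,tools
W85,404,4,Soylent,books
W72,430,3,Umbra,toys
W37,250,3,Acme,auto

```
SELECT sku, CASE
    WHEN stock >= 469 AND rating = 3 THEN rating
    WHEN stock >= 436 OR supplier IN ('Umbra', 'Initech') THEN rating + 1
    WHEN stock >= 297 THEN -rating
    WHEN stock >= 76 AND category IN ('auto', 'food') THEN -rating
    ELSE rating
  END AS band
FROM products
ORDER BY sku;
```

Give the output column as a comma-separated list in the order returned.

sku=W11: stock >= 436 OR supplier IN ('Umbra', 'Initech') → 3
sku=W16: stock >= 436 OR supplier IN ('Umbra', 'Initech') → 3
sku=W30: stock >= 436 OR supplier IN ('Umbra', 'Initech') → 3
sku=W37: stock >= 76 AND category IN ('auto', 'food') → -3
sku=W54: stock >= 436 OR supplier IN ('Umbra', 'Initech') → 6
sku=W72: stock >= 436 OR supplier IN ('Umbra', 'Initech') → 4
sku=W79: ELSE → 3
sku=W85: stock >= 297 → -4
sku=W88: stock >= 436 OR supplier IN ('Umbra', 'Initech') → 6

3, 3, 3, -3, 6, 4, 3, -4, 6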